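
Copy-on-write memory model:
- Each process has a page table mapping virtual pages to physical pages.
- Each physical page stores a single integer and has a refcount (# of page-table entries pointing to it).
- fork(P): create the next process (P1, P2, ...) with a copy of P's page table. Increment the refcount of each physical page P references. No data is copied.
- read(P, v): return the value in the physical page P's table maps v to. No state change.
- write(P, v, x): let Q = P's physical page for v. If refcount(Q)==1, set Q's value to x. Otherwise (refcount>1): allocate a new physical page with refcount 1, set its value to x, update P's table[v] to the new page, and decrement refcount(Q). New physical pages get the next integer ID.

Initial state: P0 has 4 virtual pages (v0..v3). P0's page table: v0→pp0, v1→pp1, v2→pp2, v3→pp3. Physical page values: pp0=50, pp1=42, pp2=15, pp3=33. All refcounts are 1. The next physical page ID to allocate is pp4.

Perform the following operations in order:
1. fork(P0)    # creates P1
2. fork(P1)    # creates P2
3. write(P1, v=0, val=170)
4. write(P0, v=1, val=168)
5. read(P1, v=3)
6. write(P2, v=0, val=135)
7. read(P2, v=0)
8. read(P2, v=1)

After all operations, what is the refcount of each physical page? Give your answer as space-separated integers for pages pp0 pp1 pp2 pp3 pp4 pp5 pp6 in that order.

Op 1: fork(P0) -> P1. 4 ppages; refcounts: pp0:2 pp1:2 pp2:2 pp3:2
Op 2: fork(P1) -> P2. 4 ppages; refcounts: pp0:3 pp1:3 pp2:3 pp3:3
Op 3: write(P1, v0, 170). refcount(pp0)=3>1 -> COPY to pp4. 5 ppages; refcounts: pp0:2 pp1:3 pp2:3 pp3:3 pp4:1
Op 4: write(P0, v1, 168). refcount(pp1)=3>1 -> COPY to pp5. 6 ppages; refcounts: pp0:2 pp1:2 pp2:3 pp3:3 pp4:1 pp5:1
Op 5: read(P1, v3) -> 33. No state change.
Op 6: write(P2, v0, 135). refcount(pp0)=2>1 -> COPY to pp6. 7 ppages; refcounts: pp0:1 pp1:2 pp2:3 pp3:3 pp4:1 pp5:1 pp6:1
Op 7: read(P2, v0) -> 135. No state change.
Op 8: read(P2, v1) -> 42. No state change.

Answer: 1 2 3 3 1 1 1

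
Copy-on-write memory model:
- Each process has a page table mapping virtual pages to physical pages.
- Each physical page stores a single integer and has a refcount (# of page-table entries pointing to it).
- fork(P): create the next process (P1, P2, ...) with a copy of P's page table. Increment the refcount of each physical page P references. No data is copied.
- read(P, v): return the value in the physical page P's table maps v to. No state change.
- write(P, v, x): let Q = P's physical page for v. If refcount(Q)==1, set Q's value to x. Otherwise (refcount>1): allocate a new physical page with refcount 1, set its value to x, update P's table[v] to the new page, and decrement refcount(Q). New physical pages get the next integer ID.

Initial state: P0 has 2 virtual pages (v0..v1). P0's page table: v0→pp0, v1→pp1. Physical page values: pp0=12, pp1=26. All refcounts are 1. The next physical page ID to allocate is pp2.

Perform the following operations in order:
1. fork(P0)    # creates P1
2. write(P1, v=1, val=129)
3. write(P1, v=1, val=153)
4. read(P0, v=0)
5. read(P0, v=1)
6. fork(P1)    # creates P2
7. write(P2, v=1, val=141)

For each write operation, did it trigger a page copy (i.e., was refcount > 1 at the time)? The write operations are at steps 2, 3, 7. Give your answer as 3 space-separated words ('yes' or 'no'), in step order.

Op 1: fork(P0) -> P1. 2 ppages; refcounts: pp0:2 pp1:2
Op 2: write(P1, v1, 129). refcount(pp1)=2>1 -> COPY to pp2. 3 ppages; refcounts: pp0:2 pp1:1 pp2:1
Op 3: write(P1, v1, 153). refcount(pp2)=1 -> write in place. 3 ppages; refcounts: pp0:2 pp1:1 pp2:1
Op 4: read(P0, v0) -> 12. No state change.
Op 5: read(P0, v1) -> 26. No state change.
Op 6: fork(P1) -> P2. 3 ppages; refcounts: pp0:3 pp1:1 pp2:2
Op 7: write(P2, v1, 141). refcount(pp2)=2>1 -> COPY to pp3. 4 ppages; refcounts: pp0:3 pp1:1 pp2:1 pp3:1

yes no yes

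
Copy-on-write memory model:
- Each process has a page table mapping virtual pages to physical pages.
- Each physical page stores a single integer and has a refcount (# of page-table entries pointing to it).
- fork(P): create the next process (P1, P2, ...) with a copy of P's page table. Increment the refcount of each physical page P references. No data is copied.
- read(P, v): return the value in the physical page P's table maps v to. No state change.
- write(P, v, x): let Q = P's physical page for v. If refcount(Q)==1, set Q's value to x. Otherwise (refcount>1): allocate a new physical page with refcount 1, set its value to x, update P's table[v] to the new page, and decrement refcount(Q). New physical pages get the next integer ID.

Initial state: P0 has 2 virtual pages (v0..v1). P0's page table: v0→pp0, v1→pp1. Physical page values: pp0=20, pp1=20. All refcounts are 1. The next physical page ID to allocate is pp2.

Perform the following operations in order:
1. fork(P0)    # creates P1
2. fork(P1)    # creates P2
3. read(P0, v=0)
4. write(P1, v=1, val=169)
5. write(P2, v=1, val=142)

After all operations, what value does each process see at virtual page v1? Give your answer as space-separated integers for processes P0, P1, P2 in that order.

Op 1: fork(P0) -> P1. 2 ppages; refcounts: pp0:2 pp1:2
Op 2: fork(P1) -> P2. 2 ppages; refcounts: pp0:3 pp1:3
Op 3: read(P0, v0) -> 20. No state change.
Op 4: write(P1, v1, 169). refcount(pp1)=3>1 -> COPY to pp2. 3 ppages; refcounts: pp0:3 pp1:2 pp2:1
Op 5: write(P2, v1, 142). refcount(pp1)=2>1 -> COPY to pp3. 4 ppages; refcounts: pp0:3 pp1:1 pp2:1 pp3:1
P0: v1 -> pp1 = 20
P1: v1 -> pp2 = 169
P2: v1 -> pp3 = 142

Answer: 20 169 142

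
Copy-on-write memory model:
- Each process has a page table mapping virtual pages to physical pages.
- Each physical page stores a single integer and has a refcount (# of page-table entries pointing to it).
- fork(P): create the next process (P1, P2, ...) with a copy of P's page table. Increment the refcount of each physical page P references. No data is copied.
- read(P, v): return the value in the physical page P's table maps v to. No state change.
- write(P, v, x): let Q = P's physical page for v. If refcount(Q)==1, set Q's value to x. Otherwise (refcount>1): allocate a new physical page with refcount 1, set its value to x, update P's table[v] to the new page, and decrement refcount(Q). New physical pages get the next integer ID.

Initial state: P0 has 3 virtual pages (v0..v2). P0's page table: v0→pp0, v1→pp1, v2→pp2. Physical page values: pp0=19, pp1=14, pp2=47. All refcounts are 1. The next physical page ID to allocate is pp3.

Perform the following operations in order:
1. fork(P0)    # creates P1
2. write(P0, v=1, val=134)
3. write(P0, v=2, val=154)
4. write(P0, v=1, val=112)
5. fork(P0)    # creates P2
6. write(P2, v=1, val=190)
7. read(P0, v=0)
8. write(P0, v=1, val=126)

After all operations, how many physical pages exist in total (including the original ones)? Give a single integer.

Op 1: fork(P0) -> P1. 3 ppages; refcounts: pp0:2 pp1:2 pp2:2
Op 2: write(P0, v1, 134). refcount(pp1)=2>1 -> COPY to pp3. 4 ppages; refcounts: pp0:2 pp1:1 pp2:2 pp3:1
Op 3: write(P0, v2, 154). refcount(pp2)=2>1 -> COPY to pp4. 5 ppages; refcounts: pp0:2 pp1:1 pp2:1 pp3:1 pp4:1
Op 4: write(P0, v1, 112). refcount(pp3)=1 -> write in place. 5 ppages; refcounts: pp0:2 pp1:1 pp2:1 pp3:1 pp4:1
Op 5: fork(P0) -> P2. 5 ppages; refcounts: pp0:3 pp1:1 pp2:1 pp3:2 pp4:2
Op 6: write(P2, v1, 190). refcount(pp3)=2>1 -> COPY to pp5. 6 ppages; refcounts: pp0:3 pp1:1 pp2:1 pp3:1 pp4:2 pp5:1
Op 7: read(P0, v0) -> 19. No state change.
Op 8: write(P0, v1, 126). refcount(pp3)=1 -> write in place. 6 ppages; refcounts: pp0:3 pp1:1 pp2:1 pp3:1 pp4:2 pp5:1

Answer: 6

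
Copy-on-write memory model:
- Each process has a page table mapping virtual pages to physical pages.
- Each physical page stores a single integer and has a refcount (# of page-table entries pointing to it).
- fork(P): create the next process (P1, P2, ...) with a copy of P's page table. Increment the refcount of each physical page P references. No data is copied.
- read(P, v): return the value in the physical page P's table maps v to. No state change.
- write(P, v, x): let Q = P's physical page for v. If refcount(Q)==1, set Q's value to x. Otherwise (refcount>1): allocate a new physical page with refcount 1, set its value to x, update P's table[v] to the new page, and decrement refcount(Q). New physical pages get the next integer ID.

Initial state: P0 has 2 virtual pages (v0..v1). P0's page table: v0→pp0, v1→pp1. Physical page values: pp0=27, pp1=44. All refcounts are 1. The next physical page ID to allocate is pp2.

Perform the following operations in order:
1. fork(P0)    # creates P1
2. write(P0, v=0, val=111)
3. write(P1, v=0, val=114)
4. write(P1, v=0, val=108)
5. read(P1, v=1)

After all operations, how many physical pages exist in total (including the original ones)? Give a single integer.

Op 1: fork(P0) -> P1. 2 ppages; refcounts: pp0:2 pp1:2
Op 2: write(P0, v0, 111). refcount(pp0)=2>1 -> COPY to pp2. 3 ppages; refcounts: pp0:1 pp1:2 pp2:1
Op 3: write(P1, v0, 114). refcount(pp0)=1 -> write in place. 3 ppages; refcounts: pp0:1 pp1:2 pp2:1
Op 4: write(P1, v0, 108). refcount(pp0)=1 -> write in place. 3 ppages; refcounts: pp0:1 pp1:2 pp2:1
Op 5: read(P1, v1) -> 44. No state change.

Answer: 3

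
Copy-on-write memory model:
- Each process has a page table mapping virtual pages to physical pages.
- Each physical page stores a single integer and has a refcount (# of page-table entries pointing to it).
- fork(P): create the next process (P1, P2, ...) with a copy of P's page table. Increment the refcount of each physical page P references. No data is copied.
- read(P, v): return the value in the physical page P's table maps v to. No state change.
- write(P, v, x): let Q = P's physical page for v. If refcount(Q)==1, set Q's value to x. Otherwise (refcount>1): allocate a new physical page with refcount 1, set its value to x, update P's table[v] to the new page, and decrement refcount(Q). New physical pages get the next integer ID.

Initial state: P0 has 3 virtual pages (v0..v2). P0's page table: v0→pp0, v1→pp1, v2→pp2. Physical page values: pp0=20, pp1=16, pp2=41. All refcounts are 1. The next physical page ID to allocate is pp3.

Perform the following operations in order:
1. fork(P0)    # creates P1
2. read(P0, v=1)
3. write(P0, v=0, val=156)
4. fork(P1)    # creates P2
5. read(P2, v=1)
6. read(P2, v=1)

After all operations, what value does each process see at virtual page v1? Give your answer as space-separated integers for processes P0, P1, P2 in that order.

Answer: 16 16 16

Derivation:
Op 1: fork(P0) -> P1. 3 ppages; refcounts: pp0:2 pp1:2 pp2:2
Op 2: read(P0, v1) -> 16. No state change.
Op 3: write(P0, v0, 156). refcount(pp0)=2>1 -> COPY to pp3. 4 ppages; refcounts: pp0:1 pp1:2 pp2:2 pp3:1
Op 4: fork(P1) -> P2. 4 ppages; refcounts: pp0:2 pp1:3 pp2:3 pp3:1
Op 5: read(P2, v1) -> 16. No state change.
Op 6: read(P2, v1) -> 16. No state change.
P0: v1 -> pp1 = 16
P1: v1 -> pp1 = 16
P2: v1 -> pp1 = 16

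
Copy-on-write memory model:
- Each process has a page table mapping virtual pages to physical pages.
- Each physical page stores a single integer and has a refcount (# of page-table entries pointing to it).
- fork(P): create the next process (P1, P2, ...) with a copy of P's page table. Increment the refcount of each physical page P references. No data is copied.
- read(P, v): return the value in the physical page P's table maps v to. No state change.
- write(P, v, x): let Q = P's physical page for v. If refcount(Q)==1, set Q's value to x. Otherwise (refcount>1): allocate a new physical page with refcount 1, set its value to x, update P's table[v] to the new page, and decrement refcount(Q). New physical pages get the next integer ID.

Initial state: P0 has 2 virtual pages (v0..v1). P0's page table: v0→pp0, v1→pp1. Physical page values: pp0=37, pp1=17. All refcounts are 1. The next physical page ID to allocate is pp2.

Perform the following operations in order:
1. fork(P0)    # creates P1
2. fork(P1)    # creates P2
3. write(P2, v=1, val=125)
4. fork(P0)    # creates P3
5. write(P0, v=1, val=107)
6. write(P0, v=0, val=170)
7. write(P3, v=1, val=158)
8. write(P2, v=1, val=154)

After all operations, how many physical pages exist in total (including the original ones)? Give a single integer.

Op 1: fork(P0) -> P1. 2 ppages; refcounts: pp0:2 pp1:2
Op 2: fork(P1) -> P2. 2 ppages; refcounts: pp0:3 pp1:3
Op 3: write(P2, v1, 125). refcount(pp1)=3>1 -> COPY to pp2. 3 ppages; refcounts: pp0:3 pp1:2 pp2:1
Op 4: fork(P0) -> P3. 3 ppages; refcounts: pp0:4 pp1:3 pp2:1
Op 5: write(P0, v1, 107). refcount(pp1)=3>1 -> COPY to pp3. 4 ppages; refcounts: pp0:4 pp1:2 pp2:1 pp3:1
Op 6: write(P0, v0, 170). refcount(pp0)=4>1 -> COPY to pp4. 5 ppages; refcounts: pp0:3 pp1:2 pp2:1 pp3:1 pp4:1
Op 7: write(P3, v1, 158). refcount(pp1)=2>1 -> COPY to pp5. 6 ppages; refcounts: pp0:3 pp1:1 pp2:1 pp3:1 pp4:1 pp5:1
Op 8: write(P2, v1, 154). refcount(pp2)=1 -> write in place. 6 ppages; refcounts: pp0:3 pp1:1 pp2:1 pp3:1 pp4:1 pp5:1

Answer: 6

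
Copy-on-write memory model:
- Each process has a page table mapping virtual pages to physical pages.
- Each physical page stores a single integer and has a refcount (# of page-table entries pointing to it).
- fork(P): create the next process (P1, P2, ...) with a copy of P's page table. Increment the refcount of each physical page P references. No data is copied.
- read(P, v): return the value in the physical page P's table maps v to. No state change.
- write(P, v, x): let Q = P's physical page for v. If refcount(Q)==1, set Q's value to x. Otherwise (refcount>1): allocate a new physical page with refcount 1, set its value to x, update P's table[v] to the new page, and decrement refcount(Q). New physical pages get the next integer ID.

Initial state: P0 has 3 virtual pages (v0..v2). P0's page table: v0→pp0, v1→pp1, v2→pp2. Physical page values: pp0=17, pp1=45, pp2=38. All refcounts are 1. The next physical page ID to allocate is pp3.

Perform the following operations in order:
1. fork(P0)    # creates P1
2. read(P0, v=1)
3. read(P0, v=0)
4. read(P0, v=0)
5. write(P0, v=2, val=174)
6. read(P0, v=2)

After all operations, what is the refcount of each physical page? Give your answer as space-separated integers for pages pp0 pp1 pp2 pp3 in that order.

Answer: 2 2 1 1

Derivation:
Op 1: fork(P0) -> P1. 3 ppages; refcounts: pp0:2 pp1:2 pp2:2
Op 2: read(P0, v1) -> 45. No state change.
Op 3: read(P0, v0) -> 17. No state change.
Op 4: read(P0, v0) -> 17. No state change.
Op 5: write(P0, v2, 174). refcount(pp2)=2>1 -> COPY to pp3. 4 ppages; refcounts: pp0:2 pp1:2 pp2:1 pp3:1
Op 6: read(P0, v2) -> 174. No state change.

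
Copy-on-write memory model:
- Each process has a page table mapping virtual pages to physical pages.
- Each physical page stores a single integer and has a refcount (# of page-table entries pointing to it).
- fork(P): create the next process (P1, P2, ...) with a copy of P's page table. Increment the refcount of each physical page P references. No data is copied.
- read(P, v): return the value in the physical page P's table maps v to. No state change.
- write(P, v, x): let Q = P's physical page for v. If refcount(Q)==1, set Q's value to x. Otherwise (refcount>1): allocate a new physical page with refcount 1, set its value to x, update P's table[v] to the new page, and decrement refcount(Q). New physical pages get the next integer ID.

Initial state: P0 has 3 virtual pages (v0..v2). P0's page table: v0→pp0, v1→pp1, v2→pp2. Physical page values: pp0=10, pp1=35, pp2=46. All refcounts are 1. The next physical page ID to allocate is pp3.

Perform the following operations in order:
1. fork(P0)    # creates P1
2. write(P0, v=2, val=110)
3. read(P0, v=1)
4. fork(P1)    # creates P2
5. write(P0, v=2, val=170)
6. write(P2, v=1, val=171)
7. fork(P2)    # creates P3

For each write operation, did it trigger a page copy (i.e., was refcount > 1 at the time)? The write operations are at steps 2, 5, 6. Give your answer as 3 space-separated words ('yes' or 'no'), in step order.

Op 1: fork(P0) -> P1. 3 ppages; refcounts: pp0:2 pp1:2 pp2:2
Op 2: write(P0, v2, 110). refcount(pp2)=2>1 -> COPY to pp3. 4 ppages; refcounts: pp0:2 pp1:2 pp2:1 pp3:1
Op 3: read(P0, v1) -> 35. No state change.
Op 4: fork(P1) -> P2. 4 ppages; refcounts: pp0:3 pp1:3 pp2:2 pp3:1
Op 5: write(P0, v2, 170). refcount(pp3)=1 -> write in place. 4 ppages; refcounts: pp0:3 pp1:3 pp2:2 pp3:1
Op 6: write(P2, v1, 171). refcount(pp1)=3>1 -> COPY to pp4. 5 ppages; refcounts: pp0:3 pp1:2 pp2:2 pp3:1 pp4:1
Op 7: fork(P2) -> P3. 5 ppages; refcounts: pp0:4 pp1:2 pp2:3 pp3:1 pp4:2

yes no yes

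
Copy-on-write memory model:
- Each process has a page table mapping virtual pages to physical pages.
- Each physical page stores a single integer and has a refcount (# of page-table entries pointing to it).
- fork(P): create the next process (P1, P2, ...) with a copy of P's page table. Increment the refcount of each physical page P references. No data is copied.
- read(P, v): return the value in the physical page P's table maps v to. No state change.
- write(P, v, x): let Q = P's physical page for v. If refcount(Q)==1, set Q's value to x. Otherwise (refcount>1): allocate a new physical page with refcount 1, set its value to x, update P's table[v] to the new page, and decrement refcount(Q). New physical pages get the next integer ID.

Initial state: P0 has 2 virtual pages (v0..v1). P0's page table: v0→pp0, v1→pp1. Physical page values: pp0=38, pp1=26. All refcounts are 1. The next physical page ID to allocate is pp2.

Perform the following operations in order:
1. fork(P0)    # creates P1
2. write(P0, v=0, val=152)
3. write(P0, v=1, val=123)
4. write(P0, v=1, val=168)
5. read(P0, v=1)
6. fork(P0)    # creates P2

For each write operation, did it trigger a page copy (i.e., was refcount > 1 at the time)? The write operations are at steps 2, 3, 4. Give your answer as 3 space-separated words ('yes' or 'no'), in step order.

Op 1: fork(P0) -> P1. 2 ppages; refcounts: pp0:2 pp1:2
Op 2: write(P0, v0, 152). refcount(pp0)=2>1 -> COPY to pp2. 3 ppages; refcounts: pp0:1 pp1:2 pp2:1
Op 3: write(P0, v1, 123). refcount(pp1)=2>1 -> COPY to pp3. 4 ppages; refcounts: pp0:1 pp1:1 pp2:1 pp3:1
Op 4: write(P0, v1, 168). refcount(pp3)=1 -> write in place. 4 ppages; refcounts: pp0:1 pp1:1 pp2:1 pp3:1
Op 5: read(P0, v1) -> 168. No state change.
Op 6: fork(P0) -> P2. 4 ppages; refcounts: pp0:1 pp1:1 pp2:2 pp3:2

yes yes no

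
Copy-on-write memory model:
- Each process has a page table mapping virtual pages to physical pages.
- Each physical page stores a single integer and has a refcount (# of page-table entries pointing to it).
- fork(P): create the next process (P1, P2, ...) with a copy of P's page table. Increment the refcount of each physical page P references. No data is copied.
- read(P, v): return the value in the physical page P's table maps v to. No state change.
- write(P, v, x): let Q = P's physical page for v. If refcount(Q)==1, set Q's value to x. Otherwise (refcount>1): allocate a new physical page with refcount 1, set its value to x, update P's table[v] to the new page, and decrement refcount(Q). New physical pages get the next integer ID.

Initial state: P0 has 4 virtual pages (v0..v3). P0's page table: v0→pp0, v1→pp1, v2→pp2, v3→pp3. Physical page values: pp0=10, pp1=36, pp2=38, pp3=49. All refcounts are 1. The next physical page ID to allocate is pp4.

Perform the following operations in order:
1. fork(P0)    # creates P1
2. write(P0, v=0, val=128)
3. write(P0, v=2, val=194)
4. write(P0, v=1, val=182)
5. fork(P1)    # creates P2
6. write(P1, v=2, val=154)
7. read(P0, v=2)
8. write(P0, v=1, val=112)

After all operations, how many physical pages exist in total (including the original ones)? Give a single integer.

Answer: 8

Derivation:
Op 1: fork(P0) -> P1. 4 ppages; refcounts: pp0:2 pp1:2 pp2:2 pp3:2
Op 2: write(P0, v0, 128). refcount(pp0)=2>1 -> COPY to pp4. 5 ppages; refcounts: pp0:1 pp1:2 pp2:2 pp3:2 pp4:1
Op 3: write(P0, v2, 194). refcount(pp2)=2>1 -> COPY to pp5. 6 ppages; refcounts: pp0:1 pp1:2 pp2:1 pp3:2 pp4:1 pp5:1
Op 4: write(P0, v1, 182). refcount(pp1)=2>1 -> COPY to pp6. 7 ppages; refcounts: pp0:1 pp1:1 pp2:1 pp3:2 pp4:1 pp5:1 pp6:1
Op 5: fork(P1) -> P2. 7 ppages; refcounts: pp0:2 pp1:2 pp2:2 pp3:3 pp4:1 pp5:1 pp6:1
Op 6: write(P1, v2, 154). refcount(pp2)=2>1 -> COPY to pp7. 8 ppages; refcounts: pp0:2 pp1:2 pp2:1 pp3:3 pp4:1 pp5:1 pp6:1 pp7:1
Op 7: read(P0, v2) -> 194. No state change.
Op 8: write(P0, v1, 112). refcount(pp6)=1 -> write in place. 8 ppages; refcounts: pp0:2 pp1:2 pp2:1 pp3:3 pp4:1 pp5:1 pp6:1 pp7:1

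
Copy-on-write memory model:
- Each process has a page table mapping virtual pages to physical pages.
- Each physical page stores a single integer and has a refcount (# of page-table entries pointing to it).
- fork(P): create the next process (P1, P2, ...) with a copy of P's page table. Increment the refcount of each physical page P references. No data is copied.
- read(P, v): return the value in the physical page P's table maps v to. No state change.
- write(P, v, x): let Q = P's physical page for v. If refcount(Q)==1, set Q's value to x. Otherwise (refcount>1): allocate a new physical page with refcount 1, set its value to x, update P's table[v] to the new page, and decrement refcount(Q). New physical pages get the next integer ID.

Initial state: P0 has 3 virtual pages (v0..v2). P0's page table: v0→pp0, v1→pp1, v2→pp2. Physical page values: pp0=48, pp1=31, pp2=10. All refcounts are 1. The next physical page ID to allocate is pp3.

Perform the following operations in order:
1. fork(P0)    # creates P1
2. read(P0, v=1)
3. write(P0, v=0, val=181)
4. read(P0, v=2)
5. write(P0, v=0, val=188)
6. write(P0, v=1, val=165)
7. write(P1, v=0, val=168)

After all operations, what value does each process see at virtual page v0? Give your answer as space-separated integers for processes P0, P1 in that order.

Answer: 188 168

Derivation:
Op 1: fork(P0) -> P1. 3 ppages; refcounts: pp0:2 pp1:2 pp2:2
Op 2: read(P0, v1) -> 31. No state change.
Op 3: write(P0, v0, 181). refcount(pp0)=2>1 -> COPY to pp3. 4 ppages; refcounts: pp0:1 pp1:2 pp2:2 pp3:1
Op 4: read(P0, v2) -> 10. No state change.
Op 5: write(P0, v0, 188). refcount(pp3)=1 -> write in place. 4 ppages; refcounts: pp0:1 pp1:2 pp2:2 pp3:1
Op 6: write(P0, v1, 165). refcount(pp1)=2>1 -> COPY to pp4. 5 ppages; refcounts: pp0:1 pp1:1 pp2:2 pp3:1 pp4:1
Op 7: write(P1, v0, 168). refcount(pp0)=1 -> write in place. 5 ppages; refcounts: pp0:1 pp1:1 pp2:2 pp3:1 pp4:1
P0: v0 -> pp3 = 188
P1: v0 -> pp0 = 168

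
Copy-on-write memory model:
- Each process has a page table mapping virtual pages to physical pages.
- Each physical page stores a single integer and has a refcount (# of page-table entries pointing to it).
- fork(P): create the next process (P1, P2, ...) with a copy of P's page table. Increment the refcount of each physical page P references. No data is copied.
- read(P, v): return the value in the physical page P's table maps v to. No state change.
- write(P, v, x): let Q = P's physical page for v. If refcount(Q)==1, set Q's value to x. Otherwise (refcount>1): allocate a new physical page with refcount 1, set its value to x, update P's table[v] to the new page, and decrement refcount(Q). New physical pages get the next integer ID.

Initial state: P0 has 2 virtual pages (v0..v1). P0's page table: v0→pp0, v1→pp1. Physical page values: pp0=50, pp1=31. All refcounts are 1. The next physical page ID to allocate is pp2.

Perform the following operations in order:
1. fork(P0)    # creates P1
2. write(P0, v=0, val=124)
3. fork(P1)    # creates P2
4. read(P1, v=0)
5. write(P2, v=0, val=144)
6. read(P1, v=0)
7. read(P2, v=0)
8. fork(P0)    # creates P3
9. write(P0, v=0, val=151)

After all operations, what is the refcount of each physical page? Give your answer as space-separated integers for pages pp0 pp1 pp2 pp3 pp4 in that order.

Answer: 1 4 1 1 1

Derivation:
Op 1: fork(P0) -> P1. 2 ppages; refcounts: pp0:2 pp1:2
Op 2: write(P0, v0, 124). refcount(pp0)=2>1 -> COPY to pp2. 3 ppages; refcounts: pp0:1 pp1:2 pp2:1
Op 3: fork(P1) -> P2. 3 ppages; refcounts: pp0:2 pp1:3 pp2:1
Op 4: read(P1, v0) -> 50. No state change.
Op 5: write(P2, v0, 144). refcount(pp0)=2>1 -> COPY to pp3. 4 ppages; refcounts: pp0:1 pp1:3 pp2:1 pp3:1
Op 6: read(P1, v0) -> 50. No state change.
Op 7: read(P2, v0) -> 144. No state change.
Op 8: fork(P0) -> P3. 4 ppages; refcounts: pp0:1 pp1:4 pp2:2 pp3:1
Op 9: write(P0, v0, 151). refcount(pp2)=2>1 -> COPY to pp4. 5 ppages; refcounts: pp0:1 pp1:4 pp2:1 pp3:1 pp4:1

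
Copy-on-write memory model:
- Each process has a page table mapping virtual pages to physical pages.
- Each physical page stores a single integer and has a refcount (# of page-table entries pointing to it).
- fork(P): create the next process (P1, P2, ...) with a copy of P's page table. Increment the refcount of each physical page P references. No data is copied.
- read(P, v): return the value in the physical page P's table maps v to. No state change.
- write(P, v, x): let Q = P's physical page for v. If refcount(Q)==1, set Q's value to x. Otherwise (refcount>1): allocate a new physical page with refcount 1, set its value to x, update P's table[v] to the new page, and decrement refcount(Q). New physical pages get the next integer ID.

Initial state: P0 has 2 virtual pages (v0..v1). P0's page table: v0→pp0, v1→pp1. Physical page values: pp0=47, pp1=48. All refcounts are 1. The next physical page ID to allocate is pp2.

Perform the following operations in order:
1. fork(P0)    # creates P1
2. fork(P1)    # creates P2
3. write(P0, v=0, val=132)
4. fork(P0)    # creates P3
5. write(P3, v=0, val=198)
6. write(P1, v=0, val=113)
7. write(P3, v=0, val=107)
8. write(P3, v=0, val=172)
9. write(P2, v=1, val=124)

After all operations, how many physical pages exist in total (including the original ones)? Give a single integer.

Answer: 6

Derivation:
Op 1: fork(P0) -> P1. 2 ppages; refcounts: pp0:2 pp1:2
Op 2: fork(P1) -> P2. 2 ppages; refcounts: pp0:3 pp1:3
Op 3: write(P0, v0, 132). refcount(pp0)=3>1 -> COPY to pp2. 3 ppages; refcounts: pp0:2 pp1:3 pp2:1
Op 4: fork(P0) -> P3. 3 ppages; refcounts: pp0:2 pp1:4 pp2:2
Op 5: write(P3, v0, 198). refcount(pp2)=2>1 -> COPY to pp3. 4 ppages; refcounts: pp0:2 pp1:4 pp2:1 pp3:1
Op 6: write(P1, v0, 113). refcount(pp0)=2>1 -> COPY to pp4. 5 ppages; refcounts: pp0:1 pp1:4 pp2:1 pp3:1 pp4:1
Op 7: write(P3, v0, 107). refcount(pp3)=1 -> write in place. 5 ppages; refcounts: pp0:1 pp1:4 pp2:1 pp3:1 pp4:1
Op 8: write(P3, v0, 172). refcount(pp3)=1 -> write in place. 5 ppages; refcounts: pp0:1 pp1:4 pp2:1 pp3:1 pp4:1
Op 9: write(P2, v1, 124). refcount(pp1)=4>1 -> COPY to pp5. 6 ppages; refcounts: pp0:1 pp1:3 pp2:1 pp3:1 pp4:1 pp5:1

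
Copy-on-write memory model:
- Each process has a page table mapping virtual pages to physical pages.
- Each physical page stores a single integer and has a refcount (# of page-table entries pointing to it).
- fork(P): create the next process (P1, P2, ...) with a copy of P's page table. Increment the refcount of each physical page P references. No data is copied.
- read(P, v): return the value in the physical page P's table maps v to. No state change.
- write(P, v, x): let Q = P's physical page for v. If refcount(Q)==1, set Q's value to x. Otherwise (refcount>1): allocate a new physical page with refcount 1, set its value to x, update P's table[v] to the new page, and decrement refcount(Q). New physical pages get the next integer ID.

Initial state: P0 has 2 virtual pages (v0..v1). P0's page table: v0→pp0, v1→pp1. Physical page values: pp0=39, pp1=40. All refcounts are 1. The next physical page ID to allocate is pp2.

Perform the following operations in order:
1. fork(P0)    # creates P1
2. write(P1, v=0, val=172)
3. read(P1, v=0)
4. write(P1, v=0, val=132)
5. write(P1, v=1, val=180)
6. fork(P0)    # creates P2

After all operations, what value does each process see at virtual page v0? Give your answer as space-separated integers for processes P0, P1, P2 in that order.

Op 1: fork(P0) -> P1. 2 ppages; refcounts: pp0:2 pp1:2
Op 2: write(P1, v0, 172). refcount(pp0)=2>1 -> COPY to pp2. 3 ppages; refcounts: pp0:1 pp1:2 pp2:1
Op 3: read(P1, v0) -> 172. No state change.
Op 4: write(P1, v0, 132). refcount(pp2)=1 -> write in place. 3 ppages; refcounts: pp0:1 pp1:2 pp2:1
Op 5: write(P1, v1, 180). refcount(pp1)=2>1 -> COPY to pp3. 4 ppages; refcounts: pp0:1 pp1:1 pp2:1 pp3:1
Op 6: fork(P0) -> P2. 4 ppages; refcounts: pp0:2 pp1:2 pp2:1 pp3:1
P0: v0 -> pp0 = 39
P1: v0 -> pp2 = 132
P2: v0 -> pp0 = 39

Answer: 39 132 39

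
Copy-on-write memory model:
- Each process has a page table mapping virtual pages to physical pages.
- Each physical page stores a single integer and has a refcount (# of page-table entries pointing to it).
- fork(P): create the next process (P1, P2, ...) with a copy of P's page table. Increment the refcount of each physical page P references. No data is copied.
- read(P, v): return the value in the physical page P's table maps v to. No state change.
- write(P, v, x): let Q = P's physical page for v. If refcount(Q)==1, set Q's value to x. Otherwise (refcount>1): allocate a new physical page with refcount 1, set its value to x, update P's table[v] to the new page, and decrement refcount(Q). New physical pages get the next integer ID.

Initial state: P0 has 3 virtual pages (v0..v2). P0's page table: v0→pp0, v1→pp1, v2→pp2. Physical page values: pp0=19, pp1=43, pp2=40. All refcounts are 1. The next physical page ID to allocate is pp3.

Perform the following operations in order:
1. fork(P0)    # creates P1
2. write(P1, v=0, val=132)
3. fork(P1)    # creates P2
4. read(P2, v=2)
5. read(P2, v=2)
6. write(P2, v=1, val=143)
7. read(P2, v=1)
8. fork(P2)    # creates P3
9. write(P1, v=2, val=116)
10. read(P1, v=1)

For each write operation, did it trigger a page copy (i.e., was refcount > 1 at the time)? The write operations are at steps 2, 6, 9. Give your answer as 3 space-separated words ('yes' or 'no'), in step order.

Op 1: fork(P0) -> P1. 3 ppages; refcounts: pp0:2 pp1:2 pp2:2
Op 2: write(P1, v0, 132). refcount(pp0)=2>1 -> COPY to pp3. 4 ppages; refcounts: pp0:1 pp1:2 pp2:2 pp3:1
Op 3: fork(P1) -> P2. 4 ppages; refcounts: pp0:1 pp1:3 pp2:3 pp3:2
Op 4: read(P2, v2) -> 40. No state change.
Op 5: read(P2, v2) -> 40. No state change.
Op 6: write(P2, v1, 143). refcount(pp1)=3>1 -> COPY to pp4. 5 ppages; refcounts: pp0:1 pp1:2 pp2:3 pp3:2 pp4:1
Op 7: read(P2, v1) -> 143. No state change.
Op 8: fork(P2) -> P3. 5 ppages; refcounts: pp0:1 pp1:2 pp2:4 pp3:3 pp4:2
Op 9: write(P1, v2, 116). refcount(pp2)=4>1 -> COPY to pp5. 6 ppages; refcounts: pp0:1 pp1:2 pp2:3 pp3:3 pp4:2 pp5:1
Op 10: read(P1, v1) -> 43. No state change.

yes yes yes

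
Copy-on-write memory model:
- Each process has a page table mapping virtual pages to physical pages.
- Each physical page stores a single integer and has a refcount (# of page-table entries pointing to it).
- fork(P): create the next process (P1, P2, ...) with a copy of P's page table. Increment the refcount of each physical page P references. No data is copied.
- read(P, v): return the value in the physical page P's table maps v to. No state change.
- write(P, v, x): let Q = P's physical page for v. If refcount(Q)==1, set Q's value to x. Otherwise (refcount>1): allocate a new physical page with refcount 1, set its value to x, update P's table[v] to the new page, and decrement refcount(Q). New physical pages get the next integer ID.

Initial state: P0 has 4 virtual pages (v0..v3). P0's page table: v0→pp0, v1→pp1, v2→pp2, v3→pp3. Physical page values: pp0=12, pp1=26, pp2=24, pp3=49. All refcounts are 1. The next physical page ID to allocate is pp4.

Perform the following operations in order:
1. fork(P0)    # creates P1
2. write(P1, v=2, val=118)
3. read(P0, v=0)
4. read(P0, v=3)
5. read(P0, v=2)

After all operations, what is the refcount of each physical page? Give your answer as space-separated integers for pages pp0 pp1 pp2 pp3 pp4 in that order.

Answer: 2 2 1 2 1

Derivation:
Op 1: fork(P0) -> P1. 4 ppages; refcounts: pp0:2 pp1:2 pp2:2 pp3:2
Op 2: write(P1, v2, 118). refcount(pp2)=2>1 -> COPY to pp4. 5 ppages; refcounts: pp0:2 pp1:2 pp2:1 pp3:2 pp4:1
Op 3: read(P0, v0) -> 12. No state change.
Op 4: read(P0, v3) -> 49. No state change.
Op 5: read(P0, v2) -> 24. No state change.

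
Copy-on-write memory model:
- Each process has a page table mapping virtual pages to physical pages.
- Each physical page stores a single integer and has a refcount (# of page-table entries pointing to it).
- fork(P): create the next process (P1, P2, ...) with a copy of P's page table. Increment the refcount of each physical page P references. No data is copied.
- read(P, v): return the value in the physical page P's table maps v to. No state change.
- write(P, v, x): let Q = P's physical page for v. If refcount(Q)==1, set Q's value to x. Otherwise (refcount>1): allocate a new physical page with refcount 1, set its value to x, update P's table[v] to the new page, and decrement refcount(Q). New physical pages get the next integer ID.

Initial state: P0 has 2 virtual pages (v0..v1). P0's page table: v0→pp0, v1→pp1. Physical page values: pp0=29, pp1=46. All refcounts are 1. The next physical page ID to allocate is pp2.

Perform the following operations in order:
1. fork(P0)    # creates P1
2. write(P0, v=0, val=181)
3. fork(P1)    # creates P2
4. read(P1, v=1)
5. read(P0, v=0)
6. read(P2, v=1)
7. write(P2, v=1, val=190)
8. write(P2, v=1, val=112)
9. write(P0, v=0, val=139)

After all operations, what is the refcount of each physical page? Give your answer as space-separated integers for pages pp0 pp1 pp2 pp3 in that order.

Op 1: fork(P0) -> P1. 2 ppages; refcounts: pp0:2 pp1:2
Op 2: write(P0, v0, 181). refcount(pp0)=2>1 -> COPY to pp2. 3 ppages; refcounts: pp0:1 pp1:2 pp2:1
Op 3: fork(P1) -> P2. 3 ppages; refcounts: pp0:2 pp1:3 pp2:1
Op 4: read(P1, v1) -> 46. No state change.
Op 5: read(P0, v0) -> 181. No state change.
Op 6: read(P2, v1) -> 46. No state change.
Op 7: write(P2, v1, 190). refcount(pp1)=3>1 -> COPY to pp3. 4 ppages; refcounts: pp0:2 pp1:2 pp2:1 pp3:1
Op 8: write(P2, v1, 112). refcount(pp3)=1 -> write in place. 4 ppages; refcounts: pp0:2 pp1:2 pp2:1 pp3:1
Op 9: write(P0, v0, 139). refcount(pp2)=1 -> write in place. 4 ppages; refcounts: pp0:2 pp1:2 pp2:1 pp3:1

Answer: 2 2 1 1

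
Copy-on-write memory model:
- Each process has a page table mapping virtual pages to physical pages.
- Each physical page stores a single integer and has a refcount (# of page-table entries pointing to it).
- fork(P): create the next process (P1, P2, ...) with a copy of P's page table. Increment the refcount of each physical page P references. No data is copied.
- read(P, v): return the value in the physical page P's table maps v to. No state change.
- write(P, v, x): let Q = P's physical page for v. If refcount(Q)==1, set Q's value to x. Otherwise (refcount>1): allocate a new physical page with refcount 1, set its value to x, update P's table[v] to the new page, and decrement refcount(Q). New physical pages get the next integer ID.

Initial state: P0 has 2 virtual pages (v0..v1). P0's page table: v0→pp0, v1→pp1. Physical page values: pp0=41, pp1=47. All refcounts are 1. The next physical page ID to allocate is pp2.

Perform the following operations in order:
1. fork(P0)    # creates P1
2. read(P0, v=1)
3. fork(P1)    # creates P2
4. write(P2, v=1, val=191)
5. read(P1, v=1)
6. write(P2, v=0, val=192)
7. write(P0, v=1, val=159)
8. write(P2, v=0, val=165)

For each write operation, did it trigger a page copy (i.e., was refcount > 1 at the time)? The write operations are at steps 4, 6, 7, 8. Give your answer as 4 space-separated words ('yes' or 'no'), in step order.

Op 1: fork(P0) -> P1. 2 ppages; refcounts: pp0:2 pp1:2
Op 2: read(P0, v1) -> 47. No state change.
Op 3: fork(P1) -> P2. 2 ppages; refcounts: pp0:3 pp1:3
Op 4: write(P2, v1, 191). refcount(pp1)=3>1 -> COPY to pp2. 3 ppages; refcounts: pp0:3 pp1:2 pp2:1
Op 5: read(P1, v1) -> 47. No state change.
Op 6: write(P2, v0, 192). refcount(pp0)=3>1 -> COPY to pp3. 4 ppages; refcounts: pp0:2 pp1:2 pp2:1 pp3:1
Op 7: write(P0, v1, 159). refcount(pp1)=2>1 -> COPY to pp4. 5 ppages; refcounts: pp0:2 pp1:1 pp2:1 pp3:1 pp4:1
Op 8: write(P2, v0, 165). refcount(pp3)=1 -> write in place. 5 ppages; refcounts: pp0:2 pp1:1 pp2:1 pp3:1 pp4:1

yes yes yes no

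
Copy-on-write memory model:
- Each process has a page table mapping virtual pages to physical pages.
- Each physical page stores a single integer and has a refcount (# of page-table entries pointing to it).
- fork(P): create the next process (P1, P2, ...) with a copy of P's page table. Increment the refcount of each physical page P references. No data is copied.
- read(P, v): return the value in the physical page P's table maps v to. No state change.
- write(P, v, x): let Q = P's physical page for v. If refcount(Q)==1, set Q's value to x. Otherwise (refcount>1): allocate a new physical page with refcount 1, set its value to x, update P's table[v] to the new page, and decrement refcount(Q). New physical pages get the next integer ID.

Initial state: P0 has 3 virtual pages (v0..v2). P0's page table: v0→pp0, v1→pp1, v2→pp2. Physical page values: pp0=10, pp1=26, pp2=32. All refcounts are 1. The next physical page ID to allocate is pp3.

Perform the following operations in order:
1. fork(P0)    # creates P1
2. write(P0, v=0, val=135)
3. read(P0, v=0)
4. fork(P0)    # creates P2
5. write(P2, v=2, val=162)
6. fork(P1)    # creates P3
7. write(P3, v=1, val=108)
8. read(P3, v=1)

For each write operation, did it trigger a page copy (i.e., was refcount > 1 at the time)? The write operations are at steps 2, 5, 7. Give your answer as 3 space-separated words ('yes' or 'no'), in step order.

Op 1: fork(P0) -> P1. 3 ppages; refcounts: pp0:2 pp1:2 pp2:2
Op 2: write(P0, v0, 135). refcount(pp0)=2>1 -> COPY to pp3. 4 ppages; refcounts: pp0:1 pp1:2 pp2:2 pp3:1
Op 3: read(P0, v0) -> 135. No state change.
Op 4: fork(P0) -> P2. 4 ppages; refcounts: pp0:1 pp1:3 pp2:3 pp3:2
Op 5: write(P2, v2, 162). refcount(pp2)=3>1 -> COPY to pp4. 5 ppages; refcounts: pp0:1 pp1:3 pp2:2 pp3:2 pp4:1
Op 6: fork(P1) -> P3. 5 ppages; refcounts: pp0:2 pp1:4 pp2:3 pp3:2 pp4:1
Op 7: write(P3, v1, 108). refcount(pp1)=4>1 -> COPY to pp5. 6 ppages; refcounts: pp0:2 pp1:3 pp2:3 pp3:2 pp4:1 pp5:1
Op 8: read(P3, v1) -> 108. No state change.

yes yes yes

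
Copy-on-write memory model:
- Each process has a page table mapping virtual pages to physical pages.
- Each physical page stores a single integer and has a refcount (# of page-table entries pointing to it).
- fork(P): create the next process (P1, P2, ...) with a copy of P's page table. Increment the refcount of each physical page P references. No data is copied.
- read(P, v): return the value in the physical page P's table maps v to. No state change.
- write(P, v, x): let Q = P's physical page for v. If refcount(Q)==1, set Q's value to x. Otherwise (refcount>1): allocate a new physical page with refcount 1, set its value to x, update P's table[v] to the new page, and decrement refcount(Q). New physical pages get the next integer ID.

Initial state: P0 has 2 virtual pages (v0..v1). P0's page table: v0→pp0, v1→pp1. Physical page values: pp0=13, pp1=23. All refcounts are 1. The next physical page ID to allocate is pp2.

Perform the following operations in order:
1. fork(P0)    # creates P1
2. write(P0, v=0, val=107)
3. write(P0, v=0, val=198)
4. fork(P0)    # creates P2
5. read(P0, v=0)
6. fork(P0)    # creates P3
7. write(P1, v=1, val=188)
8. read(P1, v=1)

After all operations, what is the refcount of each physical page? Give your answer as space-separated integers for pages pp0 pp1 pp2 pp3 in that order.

Answer: 1 3 3 1

Derivation:
Op 1: fork(P0) -> P1. 2 ppages; refcounts: pp0:2 pp1:2
Op 2: write(P0, v0, 107). refcount(pp0)=2>1 -> COPY to pp2. 3 ppages; refcounts: pp0:1 pp1:2 pp2:1
Op 3: write(P0, v0, 198). refcount(pp2)=1 -> write in place. 3 ppages; refcounts: pp0:1 pp1:2 pp2:1
Op 4: fork(P0) -> P2. 3 ppages; refcounts: pp0:1 pp1:3 pp2:2
Op 5: read(P0, v0) -> 198. No state change.
Op 6: fork(P0) -> P3. 3 ppages; refcounts: pp0:1 pp1:4 pp2:3
Op 7: write(P1, v1, 188). refcount(pp1)=4>1 -> COPY to pp3. 4 ppages; refcounts: pp0:1 pp1:3 pp2:3 pp3:1
Op 8: read(P1, v1) -> 188. No state change.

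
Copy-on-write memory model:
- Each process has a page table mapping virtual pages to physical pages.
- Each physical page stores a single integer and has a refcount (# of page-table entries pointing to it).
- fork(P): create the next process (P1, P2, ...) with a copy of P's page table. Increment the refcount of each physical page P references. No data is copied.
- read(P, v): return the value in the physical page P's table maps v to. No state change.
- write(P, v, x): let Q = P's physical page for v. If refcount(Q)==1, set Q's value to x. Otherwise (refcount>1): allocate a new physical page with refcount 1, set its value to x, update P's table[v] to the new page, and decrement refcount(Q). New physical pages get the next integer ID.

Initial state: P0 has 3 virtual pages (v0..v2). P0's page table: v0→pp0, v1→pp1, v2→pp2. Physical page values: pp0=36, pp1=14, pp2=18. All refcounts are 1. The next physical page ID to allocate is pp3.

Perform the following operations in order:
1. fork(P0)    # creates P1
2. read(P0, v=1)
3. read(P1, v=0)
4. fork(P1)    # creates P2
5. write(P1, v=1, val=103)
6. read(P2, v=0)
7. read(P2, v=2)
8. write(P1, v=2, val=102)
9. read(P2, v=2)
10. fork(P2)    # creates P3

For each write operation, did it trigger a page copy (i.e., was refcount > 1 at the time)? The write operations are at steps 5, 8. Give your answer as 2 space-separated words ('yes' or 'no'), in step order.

Op 1: fork(P0) -> P1. 3 ppages; refcounts: pp0:2 pp1:2 pp2:2
Op 2: read(P0, v1) -> 14. No state change.
Op 3: read(P1, v0) -> 36. No state change.
Op 4: fork(P1) -> P2. 3 ppages; refcounts: pp0:3 pp1:3 pp2:3
Op 5: write(P1, v1, 103). refcount(pp1)=3>1 -> COPY to pp3. 4 ppages; refcounts: pp0:3 pp1:2 pp2:3 pp3:1
Op 6: read(P2, v0) -> 36. No state change.
Op 7: read(P2, v2) -> 18. No state change.
Op 8: write(P1, v2, 102). refcount(pp2)=3>1 -> COPY to pp4. 5 ppages; refcounts: pp0:3 pp1:2 pp2:2 pp3:1 pp4:1
Op 9: read(P2, v2) -> 18. No state change.
Op 10: fork(P2) -> P3. 5 ppages; refcounts: pp0:4 pp1:3 pp2:3 pp3:1 pp4:1

yes yes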